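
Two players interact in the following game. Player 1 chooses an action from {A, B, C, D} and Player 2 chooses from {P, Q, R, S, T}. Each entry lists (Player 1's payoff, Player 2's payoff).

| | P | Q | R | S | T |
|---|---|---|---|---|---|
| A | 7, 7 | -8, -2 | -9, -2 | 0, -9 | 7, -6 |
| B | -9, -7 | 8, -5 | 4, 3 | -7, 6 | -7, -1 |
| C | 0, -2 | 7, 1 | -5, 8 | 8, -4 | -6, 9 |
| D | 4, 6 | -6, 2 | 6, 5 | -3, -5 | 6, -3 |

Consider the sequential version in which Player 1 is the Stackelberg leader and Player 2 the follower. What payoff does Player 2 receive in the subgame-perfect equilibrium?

Work backward from Player 2's decision.
- A: Player 2 compares 7, -2, -2, -9, -6 and picks P; Player 1 would get 7.
- B: Player 2 compares -7, -5, 3, 6, -1 and picks S; Player 1 would get -7.
- C: Player 2 compares -2, 1, 8, -4, 9 and picks T; Player 1 would get -6.
- D: Player 2 compares 6, 2, 5, -5, -3 and picks P; Player 1 would get 4.
Among 7, -7, -6, 4, the best is 7 at A. Subgame-perfect outcome: (A, P) with payoffs (7, 7).

7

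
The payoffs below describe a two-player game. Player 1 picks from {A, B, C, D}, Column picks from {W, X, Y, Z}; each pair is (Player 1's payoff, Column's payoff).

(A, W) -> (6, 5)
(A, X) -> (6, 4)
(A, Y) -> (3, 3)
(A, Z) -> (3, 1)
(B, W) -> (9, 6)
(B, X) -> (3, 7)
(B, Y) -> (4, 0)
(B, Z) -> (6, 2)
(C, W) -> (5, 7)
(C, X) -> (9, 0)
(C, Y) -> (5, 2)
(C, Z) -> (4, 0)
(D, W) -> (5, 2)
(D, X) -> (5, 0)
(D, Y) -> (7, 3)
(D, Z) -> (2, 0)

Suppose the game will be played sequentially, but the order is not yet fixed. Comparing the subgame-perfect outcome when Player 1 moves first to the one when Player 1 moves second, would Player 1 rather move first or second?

If Player 1 leads: Column's best replies are A→W, B→X, C→W, D→Y; Player 1's induced payoffs 6, 3, 5, 7; outcome (D, Y), payoffs (7, 3).
If Column leads: Player 1's best replies are W→B, X→C, Y→D, Z→B; Column's induced payoffs 6, 0, 3, 2; outcome (B, W), payoffs (9, 6).
Player 1 gets 7 moving first and 9 moving second, so Player 1 prefers to move second.

second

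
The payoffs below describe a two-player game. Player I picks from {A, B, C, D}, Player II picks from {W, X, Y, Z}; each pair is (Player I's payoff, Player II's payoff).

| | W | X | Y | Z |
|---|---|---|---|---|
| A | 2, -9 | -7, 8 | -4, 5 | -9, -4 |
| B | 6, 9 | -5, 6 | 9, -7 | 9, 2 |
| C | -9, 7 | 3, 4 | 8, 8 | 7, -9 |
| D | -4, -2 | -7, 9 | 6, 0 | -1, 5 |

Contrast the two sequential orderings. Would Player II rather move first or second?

If Player I leads: Player II's best replies are A→X, B→W, C→Y, D→X; Player I's induced payoffs -7, 6, 8, -7; outcome (C, Y), payoffs (8, 8).
If Player II leads: Player I's best replies are W→B, X→C, Y→B, Z→B; Player II's induced payoffs 9, 4, -7, 2; outcome (B, W), payoffs (6, 9).
Player II gets 9 moving first and 8 moving second, so Player II prefers to move first.

first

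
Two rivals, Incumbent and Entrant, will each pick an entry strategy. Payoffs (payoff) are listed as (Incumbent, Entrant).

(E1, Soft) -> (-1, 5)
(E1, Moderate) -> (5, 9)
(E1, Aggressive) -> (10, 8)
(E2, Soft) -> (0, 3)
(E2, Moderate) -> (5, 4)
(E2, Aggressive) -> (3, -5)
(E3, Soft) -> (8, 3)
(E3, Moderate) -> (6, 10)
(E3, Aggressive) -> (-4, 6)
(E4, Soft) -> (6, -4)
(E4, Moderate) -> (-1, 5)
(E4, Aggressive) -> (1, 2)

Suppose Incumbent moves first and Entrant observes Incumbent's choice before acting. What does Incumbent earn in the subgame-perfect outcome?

Work backward from Entrant's decision.
- E1: BR = Moderate, leader payoff 5.
- E2: BR = Moderate, leader payoff 5.
- E3: BR = Moderate, leader payoff 6.
- E4: BR = Moderate, leader payoff -1.
Incumbent's induced payoffs are 5, 5, 6, -1, so Incumbent commits to E3. Subgame-perfect outcome: (E3, Moderate) with payoffs (6, 10).

6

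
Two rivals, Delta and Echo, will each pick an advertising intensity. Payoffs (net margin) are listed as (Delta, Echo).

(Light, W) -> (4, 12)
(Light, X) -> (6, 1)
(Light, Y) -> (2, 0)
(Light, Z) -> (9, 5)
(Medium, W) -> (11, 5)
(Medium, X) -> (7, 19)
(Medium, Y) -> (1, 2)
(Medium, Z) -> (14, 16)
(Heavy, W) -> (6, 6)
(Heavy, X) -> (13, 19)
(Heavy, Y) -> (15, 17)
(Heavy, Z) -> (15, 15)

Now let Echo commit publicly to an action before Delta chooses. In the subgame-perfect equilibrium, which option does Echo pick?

X

Delta best-responds to each possible Echo move:
- W → Delta plays Medium (best of 4, 11, 6); Echo gets 5.
- X → Delta plays Heavy (best of 6, 7, 13); Echo gets 19.
- Y → Delta plays Heavy (best of 2, 1, 15); Echo gets 17.
- Z → Delta plays Heavy (best of 9, 14, 15); Echo gets 15.
Among 5, 19, 17, 15, the best is 19 at X. Subgame-perfect outcome: (Heavy, X) with payoffs (13, 19).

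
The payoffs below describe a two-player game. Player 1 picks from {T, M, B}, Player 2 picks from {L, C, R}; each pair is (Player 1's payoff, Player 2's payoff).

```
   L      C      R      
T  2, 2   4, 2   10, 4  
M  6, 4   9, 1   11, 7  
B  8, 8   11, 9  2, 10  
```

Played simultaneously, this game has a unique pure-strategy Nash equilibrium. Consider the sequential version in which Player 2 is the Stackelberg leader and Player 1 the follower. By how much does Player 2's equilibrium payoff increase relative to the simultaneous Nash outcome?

Work backward from Player 1's decision.
- L → Player 1 plays B (best of 2, 6, 8); Player 2 gets 8.
- C → Player 1 plays B (best of 4, 9, 11); Player 2 gets 9.
- R → Player 1 plays M (best of 10, 11, 2); Player 2 gets 7.
Player 2's induced payoffs are 8, 9, 7, so Player 2 commits to C. Subgame-perfect outcome: (B, C) with payoffs (11, 9).
For the simultaneous game, intersect best replies.
Player 1's best replies: L→B; C→B; R→M.
Player 2's best replies: T→R; M→R; B→R.
Only (M, R) has each player best-responding; Nash payoffs (11, 7).
Player 2's commitment gain: 9 − 7 = 2.

2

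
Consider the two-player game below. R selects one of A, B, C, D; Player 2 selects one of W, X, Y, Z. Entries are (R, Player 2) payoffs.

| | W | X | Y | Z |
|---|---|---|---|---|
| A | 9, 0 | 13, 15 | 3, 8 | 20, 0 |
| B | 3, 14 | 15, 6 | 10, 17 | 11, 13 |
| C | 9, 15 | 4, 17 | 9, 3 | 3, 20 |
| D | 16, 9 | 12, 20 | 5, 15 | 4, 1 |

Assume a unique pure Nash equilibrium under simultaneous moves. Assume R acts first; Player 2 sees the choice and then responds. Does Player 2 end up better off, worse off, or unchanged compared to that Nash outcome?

worse off

Solve by backward induction (R leads).
- A → Player 2 plays X (best of 0, 15, 8, 0); R gets 13.
- B → Player 2 plays Y (best of 14, 6, 17, 13); R gets 10.
- C → Player 2 plays Z (best of 15, 17, 3, 20); R gets 3.
- D → Player 2 plays X (best of 9, 20, 15, 1); R gets 12.
Maximizing over 13, 10, 3, 12, R chooses A. Subgame-perfect outcome: (A, X) with payoffs (13, 15).
Under simultaneous play:
R's best replies: W→D; X→B; Y→B; Z→A.
Player 2's best replies: A→X; B→Y; C→Z; D→X.
The unique mutual best reply is (B, Y), giving (10, 17).
Player 2 earns 15 sequentially versus 17 at the Nash outcome: worse off.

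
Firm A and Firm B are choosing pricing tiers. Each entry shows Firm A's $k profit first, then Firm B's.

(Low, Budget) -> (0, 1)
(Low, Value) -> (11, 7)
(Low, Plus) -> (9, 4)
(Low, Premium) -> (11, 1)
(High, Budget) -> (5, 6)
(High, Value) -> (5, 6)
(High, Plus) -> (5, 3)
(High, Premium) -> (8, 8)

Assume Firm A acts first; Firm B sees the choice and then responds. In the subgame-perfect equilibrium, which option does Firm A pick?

Low

Solve by backward induction (Firm A leads).
- Low → Firm B plays Value (best of 1, 7, 4, 1); Firm A gets 11.
- High → Firm B plays Premium (best of 6, 6, 3, 8); Firm A gets 8.
Maximizing over 11, 8, Firm A chooses Low. Subgame-perfect outcome: (Low, Value) with payoffs (11, 7).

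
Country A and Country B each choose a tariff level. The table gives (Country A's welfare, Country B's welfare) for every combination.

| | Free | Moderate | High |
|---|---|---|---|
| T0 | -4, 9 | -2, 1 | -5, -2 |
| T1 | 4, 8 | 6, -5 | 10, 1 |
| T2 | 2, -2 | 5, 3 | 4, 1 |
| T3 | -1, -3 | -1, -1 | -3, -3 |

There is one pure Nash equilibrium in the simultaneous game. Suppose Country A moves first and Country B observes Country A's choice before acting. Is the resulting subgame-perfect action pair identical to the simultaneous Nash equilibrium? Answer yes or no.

Solve by backward induction (Country A leads).
- T0: Country B compares 9, 1, -2 and picks Free; Country A would get -4.
- T1: Country B compares 8, -5, 1 and picks Free; Country A would get 4.
- T2: Country B compares -2, 3, 1 and picks Moderate; Country A would get 5.
- T3: Country B compares -3, -1, -3 and picks Moderate; Country A would get -1.
Among -4, 4, 5, -1, the best is 5 at T2. Subgame-perfect outcome: (T2, Moderate) with payoffs (5, 3).
For the simultaneous game, intersect best replies.
Country A's best replies: Free→T1; Moderate→T1; High→T1.
Country B's best replies: T0→Free; T1→Free; T2→Moderate; T3→Moderate.
The unique mutual best reply is (T1, Free), giving (4, 8).
Sequential outcome (T2, Moderate) differs from the Nash profile (T1, Free).

no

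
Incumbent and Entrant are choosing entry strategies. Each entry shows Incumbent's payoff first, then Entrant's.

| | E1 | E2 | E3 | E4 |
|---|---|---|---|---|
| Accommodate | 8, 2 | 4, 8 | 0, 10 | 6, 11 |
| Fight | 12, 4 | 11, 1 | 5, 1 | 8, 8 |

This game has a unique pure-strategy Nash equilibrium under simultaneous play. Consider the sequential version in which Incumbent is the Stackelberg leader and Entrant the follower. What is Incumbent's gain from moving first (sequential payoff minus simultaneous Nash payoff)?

Solve by backward induction (Incumbent leads).
- Accommodate → Entrant plays E4 (best of 2, 8, 10, 11); Incumbent gets 6.
- Fight → Entrant plays E4 (best of 4, 1, 1, 8); Incumbent gets 8.
Maximizing over 6, 8, Incumbent chooses Fight. Subgame-perfect outcome: (Fight, E4) with payoffs (8, 8).
For the simultaneous game, intersect best replies.
Incumbent's best replies: E1→Fight; E2→Fight; E3→Fight; E4→Fight.
Entrant's best replies: Accommodate→E4; Fight→E4.
The unique mutual best reply is (Fight, E4), giving (8, 8).
Incumbent's commitment gain: 8 − 8 = 0.

0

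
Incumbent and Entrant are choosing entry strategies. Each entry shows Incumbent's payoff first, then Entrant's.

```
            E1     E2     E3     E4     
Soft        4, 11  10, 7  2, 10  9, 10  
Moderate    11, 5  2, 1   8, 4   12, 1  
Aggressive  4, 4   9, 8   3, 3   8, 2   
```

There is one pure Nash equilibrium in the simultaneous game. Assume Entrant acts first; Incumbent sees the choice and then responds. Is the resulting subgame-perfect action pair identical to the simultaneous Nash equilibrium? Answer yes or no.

no

Solve by backward induction (Entrant leads).
- E1 → Incumbent plays Moderate (best of 4, 11, 4); Entrant gets 5.
- E2 → Incumbent plays Soft (best of 10, 2, 9); Entrant gets 7.
- E3 → Incumbent plays Moderate (best of 2, 8, 3); Entrant gets 4.
- E4 → Incumbent plays Moderate (best of 9, 12, 8); Entrant gets 1.
Entrant's induced payoffs are 5, 7, 4, 1, so Entrant commits to E2. Subgame-perfect outcome: (Soft, E2) with payoffs (10, 7).
Now find the simultaneous Nash equilibrium.
Incumbent's best replies: E1→Moderate; E2→Soft; E3→Moderate; E4→Moderate.
Entrant's best replies: Soft→E1; Moderate→E1; Aggressive→E2.
The unique mutual best reply is (Moderate, E1), giving (11, 5).
Sequential outcome (Soft, E2) differs from the Nash profile (Moderate, E1).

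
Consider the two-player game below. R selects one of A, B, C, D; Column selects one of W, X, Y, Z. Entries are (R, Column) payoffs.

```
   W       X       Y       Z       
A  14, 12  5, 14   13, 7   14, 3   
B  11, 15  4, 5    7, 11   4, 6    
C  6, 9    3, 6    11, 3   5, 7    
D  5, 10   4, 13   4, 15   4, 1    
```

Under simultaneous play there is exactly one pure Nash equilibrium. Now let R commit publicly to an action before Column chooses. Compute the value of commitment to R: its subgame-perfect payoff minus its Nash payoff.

6

Backward induction with R moving first.
- A → Column plays X (best of 12, 14, 7, 3); R gets 5.
- B → Column plays W (best of 15, 5, 11, 6); R gets 11.
- C → Column plays W (best of 9, 6, 3, 7); R gets 6.
- D → Column plays Y (best of 10, 13, 15, 1); R gets 4.
Among 5, 11, 6, 4, the best is 11 at B. Subgame-perfect outcome: (B, W) with payoffs (11, 15).
For the simultaneous game, intersect best replies.
R's best replies: W→A; X→A; Y→A; Z→A.
Column's best replies: A→X; B→W; C→W; D→Y.
Only (A, X) has each player best-responding; Nash payoffs (5, 14).
R's commitment gain: 11 − 5 = 6.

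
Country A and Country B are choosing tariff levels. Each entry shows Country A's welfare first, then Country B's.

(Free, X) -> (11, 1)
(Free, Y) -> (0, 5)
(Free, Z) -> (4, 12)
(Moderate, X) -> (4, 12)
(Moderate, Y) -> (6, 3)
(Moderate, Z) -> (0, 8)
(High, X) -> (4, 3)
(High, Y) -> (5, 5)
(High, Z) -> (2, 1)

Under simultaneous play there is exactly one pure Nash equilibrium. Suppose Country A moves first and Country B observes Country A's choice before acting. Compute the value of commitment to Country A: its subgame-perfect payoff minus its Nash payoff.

Country B best-responds to each possible Country A move:
- Free: BR = Z, leader payoff 4.
- Moderate: BR = X, leader payoff 4.
- High: BR = Y, leader payoff 5.
Maximizing over 4, 4, 5, Country A chooses High. Subgame-perfect outcome: (High, Y) with payoffs (5, 5).
Under simultaneous play:
Country A's best replies: X→Free; Y→Moderate; Z→Free.
Country B's best replies: Free→Z; Moderate→X; High→Y.
Only (Free, Z) has each player best-responding; Nash payoffs (4, 12).
Country A's commitment gain: 5 − 4 = 1.

1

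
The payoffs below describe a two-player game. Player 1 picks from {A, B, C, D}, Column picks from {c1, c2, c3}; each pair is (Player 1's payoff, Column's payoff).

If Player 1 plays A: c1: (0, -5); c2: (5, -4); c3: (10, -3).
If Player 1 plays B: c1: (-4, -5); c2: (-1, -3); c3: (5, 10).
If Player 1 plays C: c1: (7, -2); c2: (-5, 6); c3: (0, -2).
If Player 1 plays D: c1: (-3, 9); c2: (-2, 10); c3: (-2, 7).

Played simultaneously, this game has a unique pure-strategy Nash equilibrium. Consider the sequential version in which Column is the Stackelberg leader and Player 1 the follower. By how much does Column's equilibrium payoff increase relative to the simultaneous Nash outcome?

1

Backward induction with Column moving first.
- c1: Player 1 compares 0, -4, 7, -3 and picks C; Column would get -2.
- c2: Player 1 compares 5, -1, -5, -2 and picks A; Column would get -4.
- c3: Player 1 compares 10, 5, 0, -2 and picks A; Column would get -3.
Among -2, -4, -3, the best is -2 at c1. Subgame-perfect outcome: (C, c1) with payoffs (7, -2).
Under simultaneous play:
Player 1's best replies: c1→C; c2→A; c3→A.
Column's best replies: A→c3; B→c3; C→c2; D→c2.
The unique mutual best reply is (A, c3), giving (10, -3).
Column's commitment gain: -2 − -3 = 1.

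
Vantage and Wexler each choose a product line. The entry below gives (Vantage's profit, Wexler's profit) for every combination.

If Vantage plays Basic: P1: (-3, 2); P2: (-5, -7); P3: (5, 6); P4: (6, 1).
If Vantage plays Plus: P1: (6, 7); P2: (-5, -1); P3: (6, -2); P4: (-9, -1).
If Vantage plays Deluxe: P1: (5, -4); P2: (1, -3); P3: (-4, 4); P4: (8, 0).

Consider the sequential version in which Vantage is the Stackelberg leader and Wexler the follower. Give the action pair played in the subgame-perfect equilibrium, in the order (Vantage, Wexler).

Work backward from Wexler's decision.
- Basic: BR = P3, leader payoff 5.
- Plus: BR = P1, leader payoff 6.
- Deluxe: BR = P3, leader payoff -4.
Vantage's induced payoffs are 5, 6, -4, so Vantage commits to Plus. Subgame-perfect outcome: (Plus, P1) with payoffs (6, 7).

(Plus, P1)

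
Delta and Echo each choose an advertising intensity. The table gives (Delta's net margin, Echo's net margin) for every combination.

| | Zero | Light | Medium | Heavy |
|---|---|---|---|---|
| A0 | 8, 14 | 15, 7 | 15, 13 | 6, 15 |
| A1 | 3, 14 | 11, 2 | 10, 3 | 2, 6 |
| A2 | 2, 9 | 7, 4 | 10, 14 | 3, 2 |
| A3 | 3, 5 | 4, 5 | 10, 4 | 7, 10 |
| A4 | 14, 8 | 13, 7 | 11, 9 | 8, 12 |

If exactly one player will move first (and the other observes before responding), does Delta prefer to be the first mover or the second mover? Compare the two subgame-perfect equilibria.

second

If Delta leads: Echo's best replies are A0→Heavy, A1→Zero, A2→Medium, A3→Heavy, A4→Heavy; Delta's induced payoffs 6, 3, 10, 7, 8; outcome (A2, Medium), payoffs (10, 14).
If Echo leads: Delta's best replies are Zero→A4, Light→A0, Medium→A0, Heavy→A4; Echo's induced payoffs 8, 7, 13, 12; outcome (A0, Medium), payoffs (15, 13).
Delta gets 10 moving first and 15 moving second, so Delta prefers to move second.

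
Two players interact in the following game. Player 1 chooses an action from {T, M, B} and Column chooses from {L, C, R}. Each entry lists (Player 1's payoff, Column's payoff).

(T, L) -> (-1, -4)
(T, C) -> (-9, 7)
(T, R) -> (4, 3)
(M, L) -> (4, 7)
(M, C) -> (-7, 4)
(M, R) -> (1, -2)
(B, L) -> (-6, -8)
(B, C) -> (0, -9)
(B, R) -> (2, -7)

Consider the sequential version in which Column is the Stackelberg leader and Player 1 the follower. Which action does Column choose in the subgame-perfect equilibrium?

Backward induction with Column moving first.
- L: Player 1 compares -1, 4, -6 and picks M; Column would get 7.
- C: Player 1 compares -9, -7, 0 and picks B; Column would get -9.
- R: Player 1 compares 4, 1, 2 and picks T; Column would get 3.
Maximizing over 7, -9, 3, Column chooses L. Subgame-perfect outcome: (M, L) with payoffs (4, 7).

L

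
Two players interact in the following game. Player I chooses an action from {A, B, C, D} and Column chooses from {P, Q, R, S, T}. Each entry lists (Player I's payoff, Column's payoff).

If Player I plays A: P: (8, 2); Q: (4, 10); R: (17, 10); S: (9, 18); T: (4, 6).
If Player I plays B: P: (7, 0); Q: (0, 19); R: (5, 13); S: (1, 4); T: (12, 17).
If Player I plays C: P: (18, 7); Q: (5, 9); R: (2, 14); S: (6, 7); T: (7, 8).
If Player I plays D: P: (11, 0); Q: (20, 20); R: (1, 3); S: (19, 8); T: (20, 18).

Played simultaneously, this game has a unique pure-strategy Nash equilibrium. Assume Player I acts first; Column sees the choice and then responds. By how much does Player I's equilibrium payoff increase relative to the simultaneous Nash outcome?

Solve by backward induction (Player I leads).
- A → Column plays S (best of 2, 10, 10, 18, 6); Player I gets 9.
- B → Column plays Q (best of 0, 19, 13, 4, 17); Player I gets 0.
- C → Column plays R (best of 7, 9, 14, 7, 8); Player I gets 2.
- D → Column plays Q (best of 0, 20, 3, 8, 18); Player I gets 20.
Maximizing over 9, 0, 2, 20, Player I chooses D. Subgame-perfect outcome: (D, Q) with payoffs (20, 20).
Under simultaneous play:
Player I's best replies: P→C; Q→D; R→A; S→D; T→D.
Column's best replies: A→S; B→Q; C→R; D→Q.
The unique mutual best reply is (D, Q), giving (20, 20).
Player I's commitment gain: 20 − 20 = 0.

0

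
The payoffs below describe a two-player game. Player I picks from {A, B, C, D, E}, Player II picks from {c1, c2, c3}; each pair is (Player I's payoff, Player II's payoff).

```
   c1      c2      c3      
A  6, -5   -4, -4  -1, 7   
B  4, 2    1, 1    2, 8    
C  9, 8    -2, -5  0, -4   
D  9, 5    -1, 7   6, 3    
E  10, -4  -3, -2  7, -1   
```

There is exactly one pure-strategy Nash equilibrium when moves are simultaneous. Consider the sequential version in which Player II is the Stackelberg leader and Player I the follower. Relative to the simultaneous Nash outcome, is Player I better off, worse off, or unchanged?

worse off

Player I best-responds to each possible Player II move:
- c1: BR = E, leader payoff -4.
- c2: BR = B, leader payoff 1.
- c3: BR = E, leader payoff -1.
Player II's induced payoffs are -4, 1, -1, so Player II commits to c2. Subgame-perfect outcome: (B, c2) with payoffs (1, 1).
Now find the simultaneous Nash equilibrium.
Player I's best replies: c1→E; c2→B; c3→E.
Player II's best replies: A→c3; B→c3; C→c1; D→c2; E→c3.
The unique mutual best reply is (E, c3), giving (7, -1).
Player I earns 1 sequentially versus 7 at the Nash outcome: worse off.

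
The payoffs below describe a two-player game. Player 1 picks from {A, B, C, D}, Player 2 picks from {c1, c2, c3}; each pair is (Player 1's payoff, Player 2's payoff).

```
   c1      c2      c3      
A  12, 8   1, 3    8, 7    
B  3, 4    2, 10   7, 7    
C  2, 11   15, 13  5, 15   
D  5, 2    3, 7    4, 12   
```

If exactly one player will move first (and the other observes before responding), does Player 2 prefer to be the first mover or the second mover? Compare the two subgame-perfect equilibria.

If Player 1 leads: Player 2's best replies are A→c1, B→c2, C→c3, D→c3; Player 1's induced payoffs 12, 2, 5, 4; outcome (A, c1), payoffs (12, 8).
If Player 2 leads: Player 1's best replies are c1→A, c2→C, c3→A; Player 2's induced payoffs 8, 13, 7; outcome (C, c2), payoffs (15, 13).
Player 2 gets 13 moving first and 8 moving second, so Player 2 prefers to move first.

first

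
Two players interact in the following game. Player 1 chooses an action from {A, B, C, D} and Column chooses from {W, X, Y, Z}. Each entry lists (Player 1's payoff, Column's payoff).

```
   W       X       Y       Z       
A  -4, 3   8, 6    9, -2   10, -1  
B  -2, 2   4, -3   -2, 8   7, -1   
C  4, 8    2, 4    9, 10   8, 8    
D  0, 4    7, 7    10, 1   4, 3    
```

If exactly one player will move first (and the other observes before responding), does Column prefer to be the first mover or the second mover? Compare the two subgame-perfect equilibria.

second

If Player 1 leads: Column's best replies are A→X, B→Y, C→Y, D→X; Player 1's induced payoffs 8, -2, 9, 7; outcome (C, Y), payoffs (9, 10).
If Column leads: Player 1's best replies are W→C, X→A, Y→D, Z→A; Column's induced payoffs 8, 6, 1, -1; outcome (C, W), payoffs (4, 8).
Column gets 8 moving first and 10 moving second, so Column prefers to move second.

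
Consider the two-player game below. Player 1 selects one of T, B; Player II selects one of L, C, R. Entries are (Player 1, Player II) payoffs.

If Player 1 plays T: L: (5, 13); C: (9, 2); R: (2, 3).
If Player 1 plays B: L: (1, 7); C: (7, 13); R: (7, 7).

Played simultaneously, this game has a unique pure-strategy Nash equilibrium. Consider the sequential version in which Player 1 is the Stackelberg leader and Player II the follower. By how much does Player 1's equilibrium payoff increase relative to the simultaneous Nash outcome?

Player II best-responds to each possible Player 1 move:
- T: Player II compares 13, 2, 3 and picks L; Player 1 would get 5.
- B: Player II compares 7, 13, 7 and picks C; Player 1 would get 7.
Player 1's induced payoffs are 5, 7, so Player 1 commits to B. Subgame-perfect outcome: (B, C) with payoffs (7, 13).
Under simultaneous play:
Player 1's best replies: L→T; C→T; R→B.
Player II's best replies: T→L; B→C.
Only (T, L) has each player best-responding; Nash payoffs (5, 13).
Player 1's commitment gain: 7 − 5 = 2.

2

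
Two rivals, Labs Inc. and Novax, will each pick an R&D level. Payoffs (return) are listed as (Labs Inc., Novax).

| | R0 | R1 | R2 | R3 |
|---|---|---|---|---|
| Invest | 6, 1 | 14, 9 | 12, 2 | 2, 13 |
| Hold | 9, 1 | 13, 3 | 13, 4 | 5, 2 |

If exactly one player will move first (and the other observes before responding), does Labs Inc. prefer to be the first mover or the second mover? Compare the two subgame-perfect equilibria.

If Labs Inc. leads: Novax's best replies are Invest→R3, Hold→R2; Labs Inc.'s induced payoffs 2, 13; outcome (Hold, R2), payoffs (13, 4).
If Novax leads: Labs Inc.'s best replies are R0→Hold, R1→Invest, R2→Hold, R3→Hold; Novax's induced payoffs 1, 9, 4, 2; outcome (Invest, R1), payoffs (14, 9).
Labs Inc. gets 13 moving first and 14 moving second, so Labs Inc. prefers to move second.

second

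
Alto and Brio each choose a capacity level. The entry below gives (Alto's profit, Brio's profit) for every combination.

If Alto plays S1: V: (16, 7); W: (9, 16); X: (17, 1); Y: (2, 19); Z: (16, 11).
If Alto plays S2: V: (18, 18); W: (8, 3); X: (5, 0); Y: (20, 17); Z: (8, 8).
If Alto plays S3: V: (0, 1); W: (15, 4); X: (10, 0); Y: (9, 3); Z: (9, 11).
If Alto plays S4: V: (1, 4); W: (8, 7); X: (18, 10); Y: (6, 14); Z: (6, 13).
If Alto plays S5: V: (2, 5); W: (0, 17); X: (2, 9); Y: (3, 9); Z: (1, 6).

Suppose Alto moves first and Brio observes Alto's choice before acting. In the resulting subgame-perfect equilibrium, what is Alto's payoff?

Backward induction with Alto moving first.
- S1 → Brio plays Y (best of 7, 16, 1, 19, 11); Alto gets 2.
- S2 → Brio plays V (best of 18, 3, 0, 17, 8); Alto gets 18.
- S3 → Brio plays Z (best of 1, 4, 0, 3, 11); Alto gets 9.
- S4 → Brio plays Y (best of 4, 7, 10, 14, 13); Alto gets 6.
- S5 → Brio plays W (best of 5, 17, 9, 9, 6); Alto gets 0.
Among 2, 18, 9, 6, 0, the best is 18 at S2. Subgame-perfect outcome: (S2, V) with payoffs (18, 18).

18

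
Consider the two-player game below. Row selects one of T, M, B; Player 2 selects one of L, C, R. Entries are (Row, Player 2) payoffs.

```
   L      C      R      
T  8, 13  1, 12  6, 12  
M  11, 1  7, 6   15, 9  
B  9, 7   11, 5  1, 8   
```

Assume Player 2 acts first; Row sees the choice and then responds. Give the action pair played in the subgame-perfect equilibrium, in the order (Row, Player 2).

(M, R)

Work backward from Row's decision.
- L: Row compares 8, 11, 9 and picks M; Player 2 would get 1.
- C: Row compares 1, 7, 11 and picks B; Player 2 would get 5.
- R: Row compares 6, 15, 1 and picks M; Player 2 would get 9.
Among 1, 5, 9, the best is 9 at R. Subgame-perfect outcome: (M, R) with payoffs (15, 9).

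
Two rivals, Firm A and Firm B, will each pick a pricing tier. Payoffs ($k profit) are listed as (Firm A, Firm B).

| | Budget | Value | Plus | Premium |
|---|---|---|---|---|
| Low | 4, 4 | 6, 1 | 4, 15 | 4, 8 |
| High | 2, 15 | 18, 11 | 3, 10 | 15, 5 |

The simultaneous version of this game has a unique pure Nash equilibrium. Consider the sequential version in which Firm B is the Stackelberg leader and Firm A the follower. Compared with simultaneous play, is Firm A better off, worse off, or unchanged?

Work backward from Firm A's decision.
- Budget: Firm A compares 4, 2 and picks Low; Firm B would get 4.
- Value: Firm A compares 6, 18 and picks High; Firm B would get 11.
- Plus: Firm A compares 4, 3 and picks Low; Firm B would get 15.
- Premium: Firm A compares 4, 15 and picks High; Firm B would get 5.
Firm B's induced payoffs are 4, 11, 15, 5, so Firm B commits to Plus. Subgame-perfect outcome: (Low, Plus) with payoffs (4, 15).
Now find the simultaneous Nash equilibrium.
Firm A's best replies: Budget→Low; Value→High; Plus→Low; Premium→High.
Firm B's best replies: Low→Plus; High→Budget.
The unique mutual best reply is (Low, Plus), giving (4, 15).
Firm A earns 4 sequentially versus 4 at the Nash outcome: unchanged.

unchanged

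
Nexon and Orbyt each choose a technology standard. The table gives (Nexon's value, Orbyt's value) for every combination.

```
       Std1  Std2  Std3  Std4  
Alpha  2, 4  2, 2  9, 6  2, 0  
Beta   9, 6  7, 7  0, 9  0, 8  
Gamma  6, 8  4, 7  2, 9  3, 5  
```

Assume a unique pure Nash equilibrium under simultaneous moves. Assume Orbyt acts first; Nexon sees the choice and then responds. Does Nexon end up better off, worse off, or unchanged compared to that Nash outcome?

worse off

Work backward from Nexon's decision.
- Std1 → Nexon plays Beta (best of 2, 9, 6); Orbyt gets 6.
- Std2 → Nexon plays Beta (best of 2, 7, 4); Orbyt gets 7.
- Std3 → Nexon plays Alpha (best of 9, 0, 2); Orbyt gets 6.
- Std4 → Nexon plays Gamma (best of 2, 0, 3); Orbyt gets 5.
Maximizing over 6, 7, 6, 5, Orbyt chooses Std2. Subgame-perfect outcome: (Beta, Std2) with payoffs (7, 7).
Now find the simultaneous Nash equilibrium.
Nexon's best replies: Std1→Beta; Std2→Beta; Std3→Alpha; Std4→Gamma.
Orbyt's best replies: Alpha→Std3; Beta→Std3; Gamma→Std3.
Only (Alpha, Std3) has each player best-responding; Nash payoffs (9, 6).
Nexon earns 7 sequentially versus 9 at the Nash outcome: worse off.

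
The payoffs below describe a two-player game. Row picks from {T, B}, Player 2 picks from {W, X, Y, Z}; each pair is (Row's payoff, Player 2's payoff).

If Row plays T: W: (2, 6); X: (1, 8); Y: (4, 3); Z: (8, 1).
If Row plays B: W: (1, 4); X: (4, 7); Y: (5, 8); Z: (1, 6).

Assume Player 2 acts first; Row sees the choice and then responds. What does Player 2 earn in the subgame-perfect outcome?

Work backward from Row's decision.
- W → Row plays T (best of 2, 1); Player 2 gets 6.
- X → Row plays B (best of 1, 4); Player 2 gets 7.
- Y → Row plays B (best of 4, 5); Player 2 gets 8.
- Z → Row plays T (best of 8, 1); Player 2 gets 1.
Among 6, 7, 8, 1, the best is 8 at Y. Subgame-perfect outcome: (B, Y) with payoffs (5, 8).

8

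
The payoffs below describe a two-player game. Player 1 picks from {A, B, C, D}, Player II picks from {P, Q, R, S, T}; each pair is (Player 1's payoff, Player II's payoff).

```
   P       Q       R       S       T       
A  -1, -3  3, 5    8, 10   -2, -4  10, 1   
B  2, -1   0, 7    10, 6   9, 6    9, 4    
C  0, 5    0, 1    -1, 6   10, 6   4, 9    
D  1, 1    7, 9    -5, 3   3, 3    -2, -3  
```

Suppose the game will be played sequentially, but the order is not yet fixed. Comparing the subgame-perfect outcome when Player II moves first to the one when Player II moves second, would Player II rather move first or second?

If Player 1 leads: Player II's best replies are A→R, B→Q, C→T, D→Q; Player 1's induced payoffs 8, 0, 4, 7; outcome (A, R), payoffs (8, 10).
If Player II leads: Player 1's best replies are P→B, Q→D, R→B, S→C, T→A; Player II's induced payoffs -1, 9, 6, 6, 1; outcome (D, Q), payoffs (7, 9).
Player II gets 9 moving first and 10 moving second, so Player II prefers to move second.

second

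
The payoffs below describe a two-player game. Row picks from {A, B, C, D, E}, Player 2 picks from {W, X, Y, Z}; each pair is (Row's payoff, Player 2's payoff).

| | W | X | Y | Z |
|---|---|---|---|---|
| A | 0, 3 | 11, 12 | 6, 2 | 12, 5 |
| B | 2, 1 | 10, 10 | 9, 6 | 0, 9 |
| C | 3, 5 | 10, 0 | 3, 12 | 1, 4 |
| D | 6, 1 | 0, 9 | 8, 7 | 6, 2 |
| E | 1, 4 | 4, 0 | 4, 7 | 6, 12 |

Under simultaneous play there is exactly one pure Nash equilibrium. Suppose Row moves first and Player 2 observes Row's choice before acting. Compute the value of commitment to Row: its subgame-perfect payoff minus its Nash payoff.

Work backward from Player 2's decision.
- A → Player 2 plays X (best of 3, 12, 2, 5); Row gets 11.
- B → Player 2 plays X (best of 1, 10, 6, 9); Row gets 10.
- C → Player 2 plays Y (best of 5, 0, 12, 4); Row gets 3.
- D → Player 2 plays X (best of 1, 9, 7, 2); Row gets 0.
- E → Player 2 plays Z (best of 4, 0, 7, 12); Row gets 6.
Among 11, 10, 3, 0, 6, the best is 11 at A. Subgame-perfect outcome: (A, X) with payoffs (11, 12).
Under simultaneous play:
Row's best replies: W→D; X→A; Y→B; Z→A.
Player 2's best replies: A→X; B→X; C→Y; D→X; E→Z.
The unique mutual best reply is (A, X), giving (11, 12).
Row's commitment gain: 11 − 11 = 0.

0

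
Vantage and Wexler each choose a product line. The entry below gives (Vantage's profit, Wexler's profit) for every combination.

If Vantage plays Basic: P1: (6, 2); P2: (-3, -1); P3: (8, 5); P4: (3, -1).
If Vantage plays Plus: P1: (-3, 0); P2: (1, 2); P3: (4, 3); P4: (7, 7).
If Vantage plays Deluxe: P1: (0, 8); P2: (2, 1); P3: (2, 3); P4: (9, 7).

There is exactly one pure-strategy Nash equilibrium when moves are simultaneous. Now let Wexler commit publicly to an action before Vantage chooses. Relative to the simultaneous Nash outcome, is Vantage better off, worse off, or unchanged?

Vantage best-responds to each possible Wexler move:
- P1 → Vantage plays Basic (best of 6, -3, 0); Wexler gets 2.
- P2 → Vantage plays Deluxe (best of -3, 1, 2); Wexler gets 1.
- P3 → Vantage plays Basic (best of 8, 4, 2); Wexler gets 5.
- P4 → Vantage plays Deluxe (best of 3, 7, 9); Wexler gets 7.
Maximizing over 2, 1, 5, 7, Wexler chooses P4. Subgame-perfect outcome: (Deluxe, P4) with payoffs (9, 7).
Now find the simultaneous Nash equilibrium.
Vantage's best replies: P1→Basic; P2→Deluxe; P3→Basic; P4→Deluxe.
Wexler's best replies: Basic→P3; Plus→P4; Deluxe→P1.
Only (Basic, P3) has each player best-responding; Nash payoffs (8, 5).
Vantage earns 9 sequentially versus 8 at the Nash outcome: better off.

better off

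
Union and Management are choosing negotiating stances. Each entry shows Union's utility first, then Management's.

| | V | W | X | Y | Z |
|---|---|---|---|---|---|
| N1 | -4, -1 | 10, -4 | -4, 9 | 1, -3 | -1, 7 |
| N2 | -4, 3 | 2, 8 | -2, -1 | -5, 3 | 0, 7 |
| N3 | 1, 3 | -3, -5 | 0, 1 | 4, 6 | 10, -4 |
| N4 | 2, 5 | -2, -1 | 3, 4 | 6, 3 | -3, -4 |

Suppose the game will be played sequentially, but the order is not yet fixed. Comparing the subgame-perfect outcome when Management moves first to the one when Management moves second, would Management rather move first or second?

second

If Union leads: Management's best replies are N1→X, N2→W, N3→Y, N4→V; Union's induced payoffs -4, 2, 4, 2; outcome (N3, Y), payoffs (4, 6).
If Management leads: Union's best replies are V→N4, W→N1, X→N4, Y→N4, Z→N3; Management's induced payoffs 5, -4, 4, 3, -4; outcome (N4, V), payoffs (2, 5).
Management gets 5 moving first and 6 moving second, so Management prefers to move second.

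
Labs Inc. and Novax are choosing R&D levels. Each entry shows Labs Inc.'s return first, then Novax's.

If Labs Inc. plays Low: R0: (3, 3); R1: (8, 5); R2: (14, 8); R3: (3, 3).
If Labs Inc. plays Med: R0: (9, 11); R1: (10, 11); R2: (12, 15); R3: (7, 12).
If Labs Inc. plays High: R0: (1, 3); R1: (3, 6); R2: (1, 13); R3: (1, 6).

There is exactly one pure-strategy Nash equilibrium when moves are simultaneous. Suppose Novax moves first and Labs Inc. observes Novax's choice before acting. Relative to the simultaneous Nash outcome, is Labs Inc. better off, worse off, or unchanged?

Backward induction with Novax moving first.
- R0: Labs Inc. compares 3, 9, 1 and picks Med; Novax would get 11.
- R1: Labs Inc. compares 8, 10, 3 and picks Med; Novax would get 11.
- R2: Labs Inc. compares 14, 12, 1 and picks Low; Novax would get 8.
- R3: Labs Inc. compares 3, 7, 1 and picks Med; Novax would get 12.
Novax's induced payoffs are 11, 11, 8, 12, so Novax commits to R3. Subgame-perfect outcome: (Med, R3) with payoffs (7, 12).
Now find the simultaneous Nash equilibrium.
Labs Inc.'s best replies: R0→Med; R1→Med; R2→Low; R3→Med.
Novax's best replies: Low→R2; Med→R2; High→R2.
The unique mutual best reply is (Low, R2), giving (14, 8).
Labs Inc. earns 7 sequentially versus 14 at the Nash outcome: worse off.

worse off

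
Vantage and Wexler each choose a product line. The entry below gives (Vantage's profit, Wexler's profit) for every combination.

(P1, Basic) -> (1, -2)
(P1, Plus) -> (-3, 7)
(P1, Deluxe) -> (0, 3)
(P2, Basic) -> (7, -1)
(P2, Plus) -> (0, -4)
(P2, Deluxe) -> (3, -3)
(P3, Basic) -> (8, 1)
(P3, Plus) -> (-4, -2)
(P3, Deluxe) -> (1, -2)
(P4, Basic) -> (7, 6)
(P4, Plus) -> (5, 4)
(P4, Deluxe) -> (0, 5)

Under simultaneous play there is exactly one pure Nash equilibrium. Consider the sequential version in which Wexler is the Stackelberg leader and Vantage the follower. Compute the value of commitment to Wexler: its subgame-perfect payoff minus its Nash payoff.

3

Vantage best-responds to each possible Wexler move:
- Basic → Vantage plays P3 (best of 1, 7, 8, 7); Wexler gets 1.
- Plus → Vantage plays P4 (best of -3, 0, -4, 5); Wexler gets 4.
- Deluxe → Vantage plays P2 (best of 0, 3, 1, 0); Wexler gets -3.
Wexler's induced payoffs are 1, 4, -3, so Wexler commits to Plus. Subgame-perfect outcome: (P4, Plus) with payoffs (5, 4).
For the simultaneous game, intersect best replies.
Vantage's best replies: Basic→P3; Plus→P4; Deluxe→P2.
Wexler's best replies: P1→Plus; P2→Basic; P3→Basic; P4→Basic.
Only (P3, Basic) has each player best-responding; Nash payoffs (8, 1).
Wexler's commitment gain: 4 − 1 = 3.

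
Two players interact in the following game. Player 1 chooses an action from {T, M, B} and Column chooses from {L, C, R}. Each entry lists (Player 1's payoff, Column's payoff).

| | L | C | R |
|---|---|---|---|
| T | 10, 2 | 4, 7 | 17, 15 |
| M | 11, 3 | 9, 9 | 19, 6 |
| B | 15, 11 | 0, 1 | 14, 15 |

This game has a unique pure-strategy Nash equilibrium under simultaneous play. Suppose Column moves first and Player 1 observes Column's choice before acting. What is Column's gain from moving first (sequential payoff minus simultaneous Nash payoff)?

Player 1 best-responds to each possible Column move:
- L: BR = B, leader payoff 11.
- C: BR = M, leader payoff 9.
- R: BR = M, leader payoff 6.
Among 11, 9, 6, the best is 11 at L. Subgame-perfect outcome: (B, L) with payoffs (15, 11).
For the simultaneous game, intersect best replies.
Player 1's best replies: L→B; C→M; R→M.
Column's best replies: T→R; M→C; B→R.
The unique mutual best reply is (M, C), giving (9, 9).
Column's commitment gain: 11 − 9 = 2.

2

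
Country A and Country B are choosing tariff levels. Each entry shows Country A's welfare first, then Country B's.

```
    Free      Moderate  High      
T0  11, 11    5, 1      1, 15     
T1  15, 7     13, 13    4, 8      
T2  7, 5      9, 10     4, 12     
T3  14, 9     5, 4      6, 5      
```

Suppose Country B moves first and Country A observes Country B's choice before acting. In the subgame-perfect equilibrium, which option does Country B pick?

Moderate

Backward induction with Country B moving first.
- Free → Country A plays T1 (best of 11, 15, 7, 14); Country B gets 7.
- Moderate → Country A plays T1 (best of 5, 13, 9, 5); Country B gets 13.
- High → Country A plays T3 (best of 1, 4, 4, 6); Country B gets 5.
Country B's induced payoffs are 7, 13, 5, so Country B commits to Moderate. Subgame-perfect outcome: (T1, Moderate) with payoffs (13, 13).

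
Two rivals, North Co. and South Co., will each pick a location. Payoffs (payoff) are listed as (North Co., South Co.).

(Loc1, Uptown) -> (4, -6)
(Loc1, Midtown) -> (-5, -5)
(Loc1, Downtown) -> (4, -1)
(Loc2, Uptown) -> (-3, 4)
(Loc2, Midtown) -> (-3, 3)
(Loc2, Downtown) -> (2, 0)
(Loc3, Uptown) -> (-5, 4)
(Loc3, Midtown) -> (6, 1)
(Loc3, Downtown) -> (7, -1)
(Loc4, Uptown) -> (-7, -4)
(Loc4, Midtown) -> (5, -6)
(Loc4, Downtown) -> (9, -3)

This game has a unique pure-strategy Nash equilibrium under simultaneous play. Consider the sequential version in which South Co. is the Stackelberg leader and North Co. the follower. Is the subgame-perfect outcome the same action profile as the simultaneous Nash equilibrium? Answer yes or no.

no

Solve by backward induction (South Co. leads).
- Uptown: North Co. compares 4, -3, -5, -7 and picks Loc1; South Co. would get -6.
- Midtown: North Co. compares -5, -3, 6, 5 and picks Loc3; South Co. would get 1.
- Downtown: North Co. compares 4, 2, 7, 9 and picks Loc4; South Co. would get -3.
Among -6, 1, -3, the best is 1 at Midtown. Subgame-perfect outcome: (Loc3, Midtown) with payoffs (6, 1).
Under simultaneous play:
North Co.'s best replies: Uptown→Loc1; Midtown→Loc3; Downtown→Loc4.
South Co.'s best replies: Loc1→Downtown; Loc2→Uptown; Loc3→Uptown; Loc4→Downtown.
The unique mutual best reply is (Loc4, Downtown), giving (9, -3).
Sequential outcome (Loc3, Midtown) differs from the Nash profile (Loc4, Downtown).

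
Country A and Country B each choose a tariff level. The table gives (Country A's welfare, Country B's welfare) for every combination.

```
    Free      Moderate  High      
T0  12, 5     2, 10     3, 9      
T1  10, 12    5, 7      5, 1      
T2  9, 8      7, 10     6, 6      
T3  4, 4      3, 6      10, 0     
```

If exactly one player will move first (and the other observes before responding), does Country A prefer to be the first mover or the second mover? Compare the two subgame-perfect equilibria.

first

If Country A leads: Country B's best replies are T0→Moderate, T1→Free, T2→Moderate, T3→Moderate; Country A's induced payoffs 2, 10, 7, 3; outcome (T1, Free), payoffs (10, 12).
If Country B leads: Country A's best replies are Free→T0, Moderate→T2, High→T3; Country B's induced payoffs 5, 10, 0; outcome (T2, Moderate), payoffs (7, 10).
Country A gets 10 moving first and 7 moving second, so Country A prefers to move first.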